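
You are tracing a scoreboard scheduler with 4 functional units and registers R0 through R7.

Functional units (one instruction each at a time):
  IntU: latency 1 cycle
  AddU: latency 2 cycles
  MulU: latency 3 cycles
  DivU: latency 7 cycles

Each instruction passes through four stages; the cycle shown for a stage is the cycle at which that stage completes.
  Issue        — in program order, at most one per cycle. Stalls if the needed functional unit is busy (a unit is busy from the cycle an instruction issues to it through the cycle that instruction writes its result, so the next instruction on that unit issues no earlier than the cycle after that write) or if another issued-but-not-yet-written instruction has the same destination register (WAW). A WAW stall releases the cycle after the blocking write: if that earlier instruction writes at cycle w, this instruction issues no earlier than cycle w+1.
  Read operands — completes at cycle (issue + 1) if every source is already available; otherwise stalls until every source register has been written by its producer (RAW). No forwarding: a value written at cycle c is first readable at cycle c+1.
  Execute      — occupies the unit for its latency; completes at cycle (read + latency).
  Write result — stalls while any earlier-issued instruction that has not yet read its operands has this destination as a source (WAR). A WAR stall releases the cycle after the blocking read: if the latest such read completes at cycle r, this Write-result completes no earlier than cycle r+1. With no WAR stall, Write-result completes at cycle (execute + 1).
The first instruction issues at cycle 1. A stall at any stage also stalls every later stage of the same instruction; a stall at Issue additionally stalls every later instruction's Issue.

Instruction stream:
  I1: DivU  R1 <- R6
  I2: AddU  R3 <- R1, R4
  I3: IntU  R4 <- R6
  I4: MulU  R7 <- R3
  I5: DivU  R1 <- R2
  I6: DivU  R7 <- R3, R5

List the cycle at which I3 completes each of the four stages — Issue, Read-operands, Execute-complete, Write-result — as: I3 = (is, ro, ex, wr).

I3 = (3, 4, 5, 12)

I1: IS=1 RO=2 EX=9 WR=10
I2: IS=2 RO=11 EX=13 WR=14  [RAW R1: wait I1 write@10]
I3: IS=3 RO=4 EX=5 WR=12  [WAR R4: wait I2 read@11]
I4: IS=4 RO=15 EX=18 WR=19  [RAW R3: wait I2 write@14]
I5: IS=11 RO=12 EX=19 WR=20  [struct: DivU busy until I1 writes@10]
I6: IS=21 RO=22 EX=29 WR=30  [struct: DivU busy until I5 writes@20]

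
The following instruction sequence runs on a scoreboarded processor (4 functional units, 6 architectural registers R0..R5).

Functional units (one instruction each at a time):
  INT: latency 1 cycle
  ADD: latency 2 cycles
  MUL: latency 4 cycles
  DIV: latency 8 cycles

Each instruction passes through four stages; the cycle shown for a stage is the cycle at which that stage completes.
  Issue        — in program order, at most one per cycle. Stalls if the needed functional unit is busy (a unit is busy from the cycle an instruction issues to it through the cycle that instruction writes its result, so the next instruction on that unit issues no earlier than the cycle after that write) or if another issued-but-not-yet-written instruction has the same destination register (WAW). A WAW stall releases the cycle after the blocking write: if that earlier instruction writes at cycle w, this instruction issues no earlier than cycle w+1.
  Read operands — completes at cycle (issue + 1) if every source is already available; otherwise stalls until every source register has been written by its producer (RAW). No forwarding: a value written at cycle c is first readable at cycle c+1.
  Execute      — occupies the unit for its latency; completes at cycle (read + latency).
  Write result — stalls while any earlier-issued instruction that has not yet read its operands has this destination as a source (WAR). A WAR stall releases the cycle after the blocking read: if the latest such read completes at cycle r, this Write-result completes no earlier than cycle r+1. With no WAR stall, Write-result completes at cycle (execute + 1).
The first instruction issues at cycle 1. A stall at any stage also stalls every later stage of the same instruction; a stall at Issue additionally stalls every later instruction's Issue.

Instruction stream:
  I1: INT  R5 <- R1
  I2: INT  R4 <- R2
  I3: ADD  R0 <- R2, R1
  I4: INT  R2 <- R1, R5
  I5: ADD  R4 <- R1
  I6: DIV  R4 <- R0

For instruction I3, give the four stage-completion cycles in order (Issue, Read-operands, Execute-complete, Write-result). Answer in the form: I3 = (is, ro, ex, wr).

I1  is:1  ro:2  ex:3  wr:4
I2  is:5  ro:6  ex:7  wr:8  — struct: INT busy until I1 writes@4
I3  is:6  ro:7  ex:9  wr:10
I4  is:9  ro:10  ex:11  wr:12  — struct: INT busy until I2 writes@8
I5  is:11  ro:12  ex:14  wr:15  — struct: ADD busy until I3 writes@10
I6  is:16  ro:17  ex:25  wr:26  — WAW R4: wait I5 write@15

I3 = (6, 7, 9, 10)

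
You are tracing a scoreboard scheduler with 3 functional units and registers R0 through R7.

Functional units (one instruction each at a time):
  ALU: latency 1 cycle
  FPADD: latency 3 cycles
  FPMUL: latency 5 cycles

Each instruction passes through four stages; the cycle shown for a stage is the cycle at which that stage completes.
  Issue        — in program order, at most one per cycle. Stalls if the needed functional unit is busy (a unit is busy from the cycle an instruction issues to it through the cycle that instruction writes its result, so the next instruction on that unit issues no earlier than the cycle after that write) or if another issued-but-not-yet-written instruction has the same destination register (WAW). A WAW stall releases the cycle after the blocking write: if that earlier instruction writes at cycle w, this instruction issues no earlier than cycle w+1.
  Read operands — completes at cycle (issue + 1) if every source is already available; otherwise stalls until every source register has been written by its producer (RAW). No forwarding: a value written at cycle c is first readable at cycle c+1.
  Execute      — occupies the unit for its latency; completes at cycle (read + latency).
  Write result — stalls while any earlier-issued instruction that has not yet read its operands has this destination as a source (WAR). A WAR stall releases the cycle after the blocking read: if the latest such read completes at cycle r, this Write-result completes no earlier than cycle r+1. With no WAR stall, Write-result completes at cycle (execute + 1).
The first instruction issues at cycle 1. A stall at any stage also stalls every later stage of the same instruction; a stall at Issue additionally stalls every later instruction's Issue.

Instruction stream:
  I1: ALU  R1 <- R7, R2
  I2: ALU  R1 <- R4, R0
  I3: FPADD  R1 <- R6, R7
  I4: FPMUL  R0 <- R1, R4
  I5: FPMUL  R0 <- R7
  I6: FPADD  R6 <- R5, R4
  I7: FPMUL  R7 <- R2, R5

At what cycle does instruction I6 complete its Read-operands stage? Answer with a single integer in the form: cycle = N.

  I1 | 1 | 2 | 3 | 4
  I2 | 5 | 6 | 7 | 8   struct: ALU busy until I1 writes@4
  I3 | 9 | 10 | 13 | 14   WAW R1: wait I2 write@8
  I4 | 10 | 15 | 20 | 21   RAW R1: wait I3 write@14
  I5 | 22 | 23 | 28 | 29   struct: FPMUL busy until I4 writes@21
  I6 | 23 | 24 | 27 | 28
  I7 | 30 | 31 | 36 | 37   struct: FPMUL busy until I5 writes@29

cycle = 24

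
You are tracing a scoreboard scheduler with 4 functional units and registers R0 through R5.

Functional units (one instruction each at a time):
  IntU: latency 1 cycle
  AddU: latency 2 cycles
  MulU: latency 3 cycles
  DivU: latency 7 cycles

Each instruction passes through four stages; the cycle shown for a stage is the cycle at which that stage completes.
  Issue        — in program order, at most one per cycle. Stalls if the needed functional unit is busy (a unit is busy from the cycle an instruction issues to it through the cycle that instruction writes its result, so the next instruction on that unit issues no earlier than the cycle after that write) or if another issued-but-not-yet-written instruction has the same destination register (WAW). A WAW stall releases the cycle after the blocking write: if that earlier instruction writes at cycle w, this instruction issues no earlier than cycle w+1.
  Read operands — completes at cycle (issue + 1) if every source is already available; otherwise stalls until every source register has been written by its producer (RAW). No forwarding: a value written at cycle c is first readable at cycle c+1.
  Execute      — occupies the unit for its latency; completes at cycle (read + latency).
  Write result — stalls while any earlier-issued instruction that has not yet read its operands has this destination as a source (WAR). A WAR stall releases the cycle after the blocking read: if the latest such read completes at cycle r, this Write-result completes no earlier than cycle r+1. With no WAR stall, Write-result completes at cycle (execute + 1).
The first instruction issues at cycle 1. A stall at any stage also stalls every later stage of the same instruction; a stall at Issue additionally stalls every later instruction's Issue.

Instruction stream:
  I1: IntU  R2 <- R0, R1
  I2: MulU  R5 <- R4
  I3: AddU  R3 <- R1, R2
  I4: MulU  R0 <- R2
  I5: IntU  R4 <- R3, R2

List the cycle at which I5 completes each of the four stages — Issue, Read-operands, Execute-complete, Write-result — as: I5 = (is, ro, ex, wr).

I5 = (9, 10, 11, 12)

t=1  I1 dispatched to IntU
t=2  I1 operands ready; I2 dispatched to MulU
t=3  I1 complete; I2 operands ready; I3 dispatched to AddU
t=4  R2←I1
t=5  I3 operands ready
t=6  I2 complete
t=7  R5←I2; I3 complete
t=8  R3←I3; I4 dispatched to MulU
t=9  I4 operands ready; I5 dispatched to IntU
t=10  I5 operands ready
t=11  I5 complete
t=12  I4 complete; R4←I5
t=13  R0←I4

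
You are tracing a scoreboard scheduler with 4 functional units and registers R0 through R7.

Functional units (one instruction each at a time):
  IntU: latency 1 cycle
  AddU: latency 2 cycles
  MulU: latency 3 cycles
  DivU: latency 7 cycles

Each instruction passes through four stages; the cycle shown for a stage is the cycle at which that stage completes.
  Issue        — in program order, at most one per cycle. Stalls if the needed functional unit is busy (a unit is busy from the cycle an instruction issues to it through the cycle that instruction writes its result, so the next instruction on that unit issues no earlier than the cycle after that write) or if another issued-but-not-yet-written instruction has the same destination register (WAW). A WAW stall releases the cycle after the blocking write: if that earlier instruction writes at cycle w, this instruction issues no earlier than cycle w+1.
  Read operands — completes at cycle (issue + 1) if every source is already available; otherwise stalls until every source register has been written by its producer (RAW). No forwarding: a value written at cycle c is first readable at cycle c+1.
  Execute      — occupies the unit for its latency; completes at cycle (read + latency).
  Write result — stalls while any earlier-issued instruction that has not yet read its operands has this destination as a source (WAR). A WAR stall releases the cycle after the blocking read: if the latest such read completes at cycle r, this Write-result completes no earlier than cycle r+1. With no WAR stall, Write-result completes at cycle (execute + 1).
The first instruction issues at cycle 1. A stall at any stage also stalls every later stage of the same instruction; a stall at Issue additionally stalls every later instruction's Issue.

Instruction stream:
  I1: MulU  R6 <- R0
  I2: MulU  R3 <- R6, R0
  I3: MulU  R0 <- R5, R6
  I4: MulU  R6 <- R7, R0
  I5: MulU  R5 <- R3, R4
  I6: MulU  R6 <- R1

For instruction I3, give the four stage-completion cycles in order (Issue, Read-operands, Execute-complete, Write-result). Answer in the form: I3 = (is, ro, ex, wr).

I3 = (13, 14, 17, 18)

cycle 1: issue I1 (MulU)
cycle 2: I1 read-ops
cycle 5: I1 finished on MulU
cycle 6: I1→R6
cycle 7: issue I2 (MulU)
cycle 8: I2 read-ops
cycle 11: I2 finished on MulU
cycle 12: I2→R3
cycle 13: issue I3 (MulU)
cycle 14: I3 read-ops
cycle 17: I3 finished on MulU
cycle 18: I3→R0
cycle 19: issue I4 (MulU)
cycle 20: I4 read-ops
cycle 23: I4 finished on MulU
cycle 24: I4→R6
cycle 25: issue I5 (MulU)
cycle 26: I5 read-ops
cycle 29: I5 finished on MulU
cycle 30: I5→R5
cycle 31: issue I6 (MulU)
cycle 32: I6 read-ops
cycle 35: I6 finished on MulU
cycle 36: I6→R6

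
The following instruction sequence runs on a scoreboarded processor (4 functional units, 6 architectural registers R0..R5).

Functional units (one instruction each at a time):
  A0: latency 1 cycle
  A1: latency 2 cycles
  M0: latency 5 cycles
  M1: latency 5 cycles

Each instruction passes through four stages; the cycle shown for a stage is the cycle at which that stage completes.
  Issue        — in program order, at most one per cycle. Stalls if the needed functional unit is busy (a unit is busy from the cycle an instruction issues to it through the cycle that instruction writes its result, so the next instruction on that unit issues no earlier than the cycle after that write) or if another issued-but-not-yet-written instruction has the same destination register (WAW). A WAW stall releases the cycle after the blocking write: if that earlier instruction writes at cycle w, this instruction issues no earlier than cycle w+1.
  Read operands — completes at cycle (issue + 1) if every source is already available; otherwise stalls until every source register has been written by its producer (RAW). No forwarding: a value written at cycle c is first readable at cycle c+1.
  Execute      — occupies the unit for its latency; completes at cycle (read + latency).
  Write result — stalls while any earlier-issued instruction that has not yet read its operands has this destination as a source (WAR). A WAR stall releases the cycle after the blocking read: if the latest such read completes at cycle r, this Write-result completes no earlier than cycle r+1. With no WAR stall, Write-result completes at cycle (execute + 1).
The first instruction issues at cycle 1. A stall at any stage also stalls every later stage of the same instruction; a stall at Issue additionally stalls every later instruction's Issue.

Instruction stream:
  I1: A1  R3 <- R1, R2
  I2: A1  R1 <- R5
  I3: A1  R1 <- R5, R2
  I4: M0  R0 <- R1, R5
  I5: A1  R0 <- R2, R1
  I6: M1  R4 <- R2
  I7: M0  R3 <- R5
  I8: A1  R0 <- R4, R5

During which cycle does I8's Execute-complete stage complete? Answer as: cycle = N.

cycle = 34

I1  is:1  ro:2  ex:4  wr:5
I2  is:6  ro:7  ex:9  wr:10  — struct: A1 busy until I1 writes@5
I3  is:11  ro:12  ex:14  wr:15  — struct: A1 busy until I2 writes@10
I4  is:12  ro:16  ex:21  wr:22  — RAW R1: wait I3 write@15
I5  is:23  ro:24  ex:26  wr:27  — WAW R0: wait I4 write@22
I6  is:24  ro:25  ex:30  wr:31
I7  is:25  ro:26  ex:31  wr:32
I8  is:28  ro:32  ex:34  wr:35  — struct: A1 busy until I5 writes@27, RAW R4: wait I6 write@31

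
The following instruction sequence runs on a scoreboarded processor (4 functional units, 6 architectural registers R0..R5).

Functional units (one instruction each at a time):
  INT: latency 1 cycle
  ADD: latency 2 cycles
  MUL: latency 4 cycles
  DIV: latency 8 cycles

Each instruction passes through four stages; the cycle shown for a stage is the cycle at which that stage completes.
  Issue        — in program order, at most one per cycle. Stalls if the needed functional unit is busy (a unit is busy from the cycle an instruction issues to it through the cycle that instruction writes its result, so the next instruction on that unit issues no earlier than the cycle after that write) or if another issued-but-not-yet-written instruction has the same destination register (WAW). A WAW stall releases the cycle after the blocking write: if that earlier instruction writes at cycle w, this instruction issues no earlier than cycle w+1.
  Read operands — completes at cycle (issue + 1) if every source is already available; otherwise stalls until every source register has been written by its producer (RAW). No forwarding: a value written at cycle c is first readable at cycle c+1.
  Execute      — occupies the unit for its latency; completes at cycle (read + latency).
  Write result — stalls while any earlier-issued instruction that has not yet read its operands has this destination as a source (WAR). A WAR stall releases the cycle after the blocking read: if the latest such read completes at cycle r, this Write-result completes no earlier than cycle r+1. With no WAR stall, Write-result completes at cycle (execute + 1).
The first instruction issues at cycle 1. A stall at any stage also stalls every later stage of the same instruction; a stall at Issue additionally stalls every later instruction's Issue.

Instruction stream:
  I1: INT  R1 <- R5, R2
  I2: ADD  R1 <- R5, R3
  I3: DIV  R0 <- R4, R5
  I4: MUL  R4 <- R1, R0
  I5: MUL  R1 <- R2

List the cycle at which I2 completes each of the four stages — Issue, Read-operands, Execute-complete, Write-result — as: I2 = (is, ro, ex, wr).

I2 = (5, 6, 8, 9)

I1 -> (1, 2, 3, 4)
I2 -> (5, 6, 8, 9)  // WAW R1: wait I1 write@4
I3 -> (6, 7, 15, 16)
I4 -> (7, 17, 21, 22)  // RAW R0: wait I3 write@16
I5 -> (23, 24, 28, 29)  // struct: MUL busy until I4 writes@22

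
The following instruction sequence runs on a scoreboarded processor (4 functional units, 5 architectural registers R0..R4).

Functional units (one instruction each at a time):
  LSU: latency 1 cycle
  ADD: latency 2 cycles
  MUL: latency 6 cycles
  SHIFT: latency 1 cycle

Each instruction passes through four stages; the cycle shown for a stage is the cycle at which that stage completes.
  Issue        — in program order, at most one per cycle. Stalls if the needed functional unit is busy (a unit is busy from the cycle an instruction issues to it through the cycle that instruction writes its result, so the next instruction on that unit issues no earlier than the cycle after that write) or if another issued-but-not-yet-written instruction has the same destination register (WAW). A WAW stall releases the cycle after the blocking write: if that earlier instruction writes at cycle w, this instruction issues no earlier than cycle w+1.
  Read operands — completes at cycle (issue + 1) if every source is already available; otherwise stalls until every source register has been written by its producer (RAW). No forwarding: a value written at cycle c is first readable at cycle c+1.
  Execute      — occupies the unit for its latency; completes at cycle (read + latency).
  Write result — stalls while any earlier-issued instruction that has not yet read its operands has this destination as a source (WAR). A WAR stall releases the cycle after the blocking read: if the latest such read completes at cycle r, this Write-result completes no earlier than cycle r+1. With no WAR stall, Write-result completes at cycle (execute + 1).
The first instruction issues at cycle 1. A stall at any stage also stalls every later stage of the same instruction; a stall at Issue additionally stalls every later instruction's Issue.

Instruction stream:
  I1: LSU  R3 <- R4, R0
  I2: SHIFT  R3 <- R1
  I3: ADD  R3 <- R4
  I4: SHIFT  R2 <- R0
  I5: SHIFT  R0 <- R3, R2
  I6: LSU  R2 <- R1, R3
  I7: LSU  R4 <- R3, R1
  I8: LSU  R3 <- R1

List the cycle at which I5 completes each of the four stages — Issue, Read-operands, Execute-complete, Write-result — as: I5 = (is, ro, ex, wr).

I5 = (14, 15, 16, 17)

  I1 | 1 | 2 | 3 | 4
  I2 | 5 | 6 | 7 | 8   WAW R3: wait I1 write@4
  I3 | 9 | 10 | 12 | 13   WAW R3: wait I2 write@8
  I4 | 10 | 11 | 12 | 13
  I5 | 14 | 15 | 16 | 17   struct: SHIFT busy until I4 writes@13
  I6 | 15 | 16 | 17 | 18
  I7 | 19 | 20 | 21 | 22   struct: LSU busy until I6 writes@18
  I8 | 23 | 24 | 25 | 26   struct: LSU busy until I7 writes@22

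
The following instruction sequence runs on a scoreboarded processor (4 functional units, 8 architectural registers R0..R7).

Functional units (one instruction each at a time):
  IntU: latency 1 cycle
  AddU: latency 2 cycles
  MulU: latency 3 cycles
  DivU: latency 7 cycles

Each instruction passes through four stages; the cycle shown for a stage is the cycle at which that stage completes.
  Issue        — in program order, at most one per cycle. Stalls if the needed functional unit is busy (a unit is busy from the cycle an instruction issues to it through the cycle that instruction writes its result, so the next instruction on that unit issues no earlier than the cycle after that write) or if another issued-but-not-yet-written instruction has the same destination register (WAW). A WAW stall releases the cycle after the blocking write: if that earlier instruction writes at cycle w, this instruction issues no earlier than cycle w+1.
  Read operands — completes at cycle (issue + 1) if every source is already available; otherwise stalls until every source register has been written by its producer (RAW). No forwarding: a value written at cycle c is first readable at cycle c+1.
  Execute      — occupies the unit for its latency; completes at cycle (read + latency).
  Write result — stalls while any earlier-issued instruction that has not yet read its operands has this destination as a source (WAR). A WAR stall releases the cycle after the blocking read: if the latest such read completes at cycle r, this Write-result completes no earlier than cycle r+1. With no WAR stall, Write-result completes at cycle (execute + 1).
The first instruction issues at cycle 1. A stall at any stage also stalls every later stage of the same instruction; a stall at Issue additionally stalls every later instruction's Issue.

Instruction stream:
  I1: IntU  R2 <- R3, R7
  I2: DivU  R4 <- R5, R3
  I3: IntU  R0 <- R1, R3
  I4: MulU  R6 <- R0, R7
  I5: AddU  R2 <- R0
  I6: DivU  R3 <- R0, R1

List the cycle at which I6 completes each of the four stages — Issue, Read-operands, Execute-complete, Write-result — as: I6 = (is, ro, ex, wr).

I6 = (12, 13, 20, 21)

  I1 | 1 | 2 | 3 | 4
  I2 | 2 | 3 | 10 | 11
  I3 | 5 | 6 | 7 | 8   struct: IntU busy until I1 writes@4
  I4 | 6 | 9 | 12 | 13   RAW R0: wait I3 write@8
  I5 | 7 | 9 | 11 | 12   RAW R0: wait I3 write@8
  I6 | 12 | 13 | 20 | 21   struct: DivU busy until I2 writes@11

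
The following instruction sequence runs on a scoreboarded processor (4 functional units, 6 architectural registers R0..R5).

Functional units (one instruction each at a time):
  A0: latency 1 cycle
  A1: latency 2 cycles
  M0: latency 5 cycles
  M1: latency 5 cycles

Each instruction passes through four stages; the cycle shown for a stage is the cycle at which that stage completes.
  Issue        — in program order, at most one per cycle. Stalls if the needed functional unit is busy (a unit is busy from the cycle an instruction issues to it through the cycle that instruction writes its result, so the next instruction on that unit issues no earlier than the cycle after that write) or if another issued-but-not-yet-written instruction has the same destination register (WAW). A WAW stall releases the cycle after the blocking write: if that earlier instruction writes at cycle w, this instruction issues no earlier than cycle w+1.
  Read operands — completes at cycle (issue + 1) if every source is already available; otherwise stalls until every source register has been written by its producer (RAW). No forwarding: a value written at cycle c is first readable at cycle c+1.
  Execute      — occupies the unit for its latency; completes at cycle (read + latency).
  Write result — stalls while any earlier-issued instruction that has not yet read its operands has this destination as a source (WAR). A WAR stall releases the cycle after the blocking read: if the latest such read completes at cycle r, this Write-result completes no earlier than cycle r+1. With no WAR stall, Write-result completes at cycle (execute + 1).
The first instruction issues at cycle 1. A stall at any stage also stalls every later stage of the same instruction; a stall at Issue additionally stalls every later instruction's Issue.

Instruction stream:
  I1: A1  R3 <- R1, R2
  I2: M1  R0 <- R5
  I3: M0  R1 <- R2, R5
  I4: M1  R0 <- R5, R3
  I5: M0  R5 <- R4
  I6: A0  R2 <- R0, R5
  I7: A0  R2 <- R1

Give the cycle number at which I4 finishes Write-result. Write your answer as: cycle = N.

I1: IS=1 RO=2 EX=4 WR=5
I2: IS=2 RO=3 EX=8 WR=9
I3: IS=3 RO=4 EX=9 WR=10
I4: IS=10 RO=11 EX=16 WR=17  [struct: M1 busy until I2 writes@9]
I5: IS=11 RO=12 EX=17 WR=18
I6: IS=12 RO=19 EX=20 WR=21  [RAW R5: wait I5 write@18]
I7: IS=22 RO=23 EX=24 WR=25  [struct: A0 busy until I6 writes@21]

cycle = 17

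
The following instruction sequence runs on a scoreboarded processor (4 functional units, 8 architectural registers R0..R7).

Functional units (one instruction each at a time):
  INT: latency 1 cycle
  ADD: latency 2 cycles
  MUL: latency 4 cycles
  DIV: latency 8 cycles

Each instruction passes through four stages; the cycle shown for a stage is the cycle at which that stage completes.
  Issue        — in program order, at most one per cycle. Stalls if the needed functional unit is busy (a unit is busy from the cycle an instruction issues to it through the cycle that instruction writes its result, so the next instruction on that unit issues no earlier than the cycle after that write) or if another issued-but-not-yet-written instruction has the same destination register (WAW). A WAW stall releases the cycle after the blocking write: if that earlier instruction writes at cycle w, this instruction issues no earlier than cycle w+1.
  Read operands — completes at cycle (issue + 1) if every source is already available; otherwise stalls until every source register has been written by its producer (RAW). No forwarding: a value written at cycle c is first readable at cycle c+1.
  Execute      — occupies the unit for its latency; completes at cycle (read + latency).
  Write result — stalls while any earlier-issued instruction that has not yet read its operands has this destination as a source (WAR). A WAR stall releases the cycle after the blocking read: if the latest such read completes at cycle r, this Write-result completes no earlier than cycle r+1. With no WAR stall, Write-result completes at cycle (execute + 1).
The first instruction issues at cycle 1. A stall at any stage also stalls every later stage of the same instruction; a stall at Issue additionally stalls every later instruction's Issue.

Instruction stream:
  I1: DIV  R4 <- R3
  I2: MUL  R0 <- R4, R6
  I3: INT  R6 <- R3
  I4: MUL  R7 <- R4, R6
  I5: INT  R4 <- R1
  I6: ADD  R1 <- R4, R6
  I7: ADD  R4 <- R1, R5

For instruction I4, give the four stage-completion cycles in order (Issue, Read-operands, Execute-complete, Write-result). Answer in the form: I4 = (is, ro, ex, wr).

I4 = (18, 19, 23, 24)

I1  is:1  ro:2  ex:10  wr:11
I2  is:2  ro:12  ex:16  wr:17  — RAW R4: wait I1 write@11
I3  is:3  ro:4  ex:5  wr:13  — WAR R6: wait I2 read@12
I4  is:18  ro:19  ex:23  wr:24  — struct: MUL busy until I2 writes@17
I5  is:19  ro:20  ex:21  wr:22
I6  is:20  ro:23  ex:25  wr:26  — RAW R4: wait I5 write@22
I7  is:27  ro:28  ex:30  wr:31  — struct: ADD busy until I6 writes@26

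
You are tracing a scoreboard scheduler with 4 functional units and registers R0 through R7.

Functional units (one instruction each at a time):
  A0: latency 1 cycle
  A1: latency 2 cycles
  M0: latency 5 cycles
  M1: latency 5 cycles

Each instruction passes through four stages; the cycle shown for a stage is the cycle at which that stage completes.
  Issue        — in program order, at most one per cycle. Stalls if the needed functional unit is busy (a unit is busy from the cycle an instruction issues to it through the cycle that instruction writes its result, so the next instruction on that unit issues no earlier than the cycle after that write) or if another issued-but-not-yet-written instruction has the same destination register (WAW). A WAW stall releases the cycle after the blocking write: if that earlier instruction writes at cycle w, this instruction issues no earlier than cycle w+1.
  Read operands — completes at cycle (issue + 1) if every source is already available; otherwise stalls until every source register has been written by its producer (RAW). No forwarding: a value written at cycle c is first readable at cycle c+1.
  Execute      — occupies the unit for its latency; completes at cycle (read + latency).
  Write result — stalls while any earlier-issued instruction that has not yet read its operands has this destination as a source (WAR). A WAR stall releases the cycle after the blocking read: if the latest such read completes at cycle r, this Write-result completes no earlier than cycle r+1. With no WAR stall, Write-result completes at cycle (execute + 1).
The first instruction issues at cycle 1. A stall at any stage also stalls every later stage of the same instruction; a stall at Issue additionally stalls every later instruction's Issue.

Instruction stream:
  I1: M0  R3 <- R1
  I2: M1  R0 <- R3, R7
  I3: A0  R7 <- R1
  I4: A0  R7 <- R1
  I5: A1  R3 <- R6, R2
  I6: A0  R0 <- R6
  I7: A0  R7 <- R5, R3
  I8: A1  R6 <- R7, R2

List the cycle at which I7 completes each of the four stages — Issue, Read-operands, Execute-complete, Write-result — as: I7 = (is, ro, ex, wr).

t=1  I1 issues→M0
t=2  I1 reads | I2 issues→M1
t=3  I3 issues→A0
t=4  I3 reads
t=5  I3 exec-done
t=7  I1 exec-done
t=8  I1 writes R3
t=9  I2 reads
t=10  I3 writes R7
t=11  I4 issues→A0
t=12  I4 reads | I5 issues→A1
t=13  I4 exec-done | I5 reads
t=14  I2 exec-done | I4 writes R7
t=15  I2 writes R0 | I5 exec-done
t=16  I5 writes R3 | I6 issues→A0
t=17  I6 reads
t=18  I6 exec-done
t=19  I6 writes R0
t=20  I7 issues→A0
t=21  I7 reads | I8 issues→A1
t=22  I7 exec-done
t=23  I7 writes R7
t=24  I8 reads
t=26  I8 exec-done
t=27  I8 writes R6

I7 = (20, 21, 22, 23)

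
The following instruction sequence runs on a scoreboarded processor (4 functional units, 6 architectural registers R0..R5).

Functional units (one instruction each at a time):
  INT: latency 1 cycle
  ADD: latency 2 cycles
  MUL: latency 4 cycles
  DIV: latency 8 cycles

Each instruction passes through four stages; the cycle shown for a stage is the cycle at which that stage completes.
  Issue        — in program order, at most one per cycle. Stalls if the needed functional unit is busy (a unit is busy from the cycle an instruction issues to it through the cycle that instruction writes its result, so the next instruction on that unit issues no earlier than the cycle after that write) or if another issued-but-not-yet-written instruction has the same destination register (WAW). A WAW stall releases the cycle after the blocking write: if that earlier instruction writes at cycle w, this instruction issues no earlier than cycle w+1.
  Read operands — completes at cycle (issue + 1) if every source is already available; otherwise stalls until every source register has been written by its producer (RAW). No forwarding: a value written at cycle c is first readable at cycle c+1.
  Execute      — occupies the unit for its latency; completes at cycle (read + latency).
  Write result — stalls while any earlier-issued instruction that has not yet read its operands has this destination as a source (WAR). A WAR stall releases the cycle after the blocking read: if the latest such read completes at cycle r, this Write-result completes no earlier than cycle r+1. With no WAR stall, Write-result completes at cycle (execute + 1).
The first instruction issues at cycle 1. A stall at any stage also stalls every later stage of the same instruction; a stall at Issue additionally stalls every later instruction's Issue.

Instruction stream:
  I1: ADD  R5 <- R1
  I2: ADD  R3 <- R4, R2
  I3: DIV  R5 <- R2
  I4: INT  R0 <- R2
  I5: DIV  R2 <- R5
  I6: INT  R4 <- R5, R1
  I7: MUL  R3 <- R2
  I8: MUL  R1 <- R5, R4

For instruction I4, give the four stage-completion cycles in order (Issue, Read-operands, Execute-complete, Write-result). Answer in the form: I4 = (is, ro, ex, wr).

I4 = (8, 9, 10, 11)

[1] I1→ADD
[2] I1 RO
[4] I1 EX
[5] I1 WR R5
[6] I2→ADD
[7] I2 RO; I3→DIV
[8] I3 RO; I4→INT
[9] I2 EX; I4 RO
[10] I2 WR R3; I4 EX
[11] I4 WR R0
[16] I3 EX
[17] I3 WR R5
[18] I5→DIV
[19] I5 RO; I6→INT
[20] I6 RO; I7→MUL
[21] I6 EX
[22] I6 WR R4
[27] I5 EX
[28] I5 WR R2
[29] I7 RO
[33] I7 EX
[34] I7 WR R3
[35] I8→MUL
[36] I8 RO
[40] I8 EX
[41] I8 WR R1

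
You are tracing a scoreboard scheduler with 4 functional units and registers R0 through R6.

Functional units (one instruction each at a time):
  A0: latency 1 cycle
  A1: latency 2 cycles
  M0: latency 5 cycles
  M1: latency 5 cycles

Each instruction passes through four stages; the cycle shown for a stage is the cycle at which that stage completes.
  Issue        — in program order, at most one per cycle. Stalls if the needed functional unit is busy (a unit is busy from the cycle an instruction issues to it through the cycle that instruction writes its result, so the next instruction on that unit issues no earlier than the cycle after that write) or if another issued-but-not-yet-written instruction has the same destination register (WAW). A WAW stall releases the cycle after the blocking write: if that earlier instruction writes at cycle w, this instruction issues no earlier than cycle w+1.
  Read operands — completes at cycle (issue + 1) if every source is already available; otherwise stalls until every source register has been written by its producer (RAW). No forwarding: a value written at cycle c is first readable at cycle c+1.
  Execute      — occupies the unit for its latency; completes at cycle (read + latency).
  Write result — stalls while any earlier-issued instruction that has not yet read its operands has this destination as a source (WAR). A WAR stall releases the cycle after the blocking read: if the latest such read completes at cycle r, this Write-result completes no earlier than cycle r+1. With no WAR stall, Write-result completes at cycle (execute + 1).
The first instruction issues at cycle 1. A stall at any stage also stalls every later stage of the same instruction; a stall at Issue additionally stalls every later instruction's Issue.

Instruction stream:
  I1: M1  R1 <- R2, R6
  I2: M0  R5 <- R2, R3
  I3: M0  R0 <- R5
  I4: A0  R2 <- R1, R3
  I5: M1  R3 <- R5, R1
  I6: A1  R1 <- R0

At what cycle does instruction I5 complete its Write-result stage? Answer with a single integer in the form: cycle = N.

[1] issue I1 (M1)
[2] I1 read-ops · issue I2 (M0)
[3] I2 read-ops
[7] I1 finished on M1
[8] I1→R1 · I2 finished on M0
[9] I2→R5
[10] issue I3 (M0)
[11] I3 read-ops · issue I4 (A0)
[12] I4 read-ops · issue I5 (M1)
[13] I4 finished on A0 · I5 read-ops · issue I6 (A1)
[14] I4→R2
[16] I3 finished on M0
[17] I3→R0
[18] I5 finished on M1 · I6 read-ops
[19] I5→R3
[20] I6 finished on A1
[21] I6→R1

cycle = 19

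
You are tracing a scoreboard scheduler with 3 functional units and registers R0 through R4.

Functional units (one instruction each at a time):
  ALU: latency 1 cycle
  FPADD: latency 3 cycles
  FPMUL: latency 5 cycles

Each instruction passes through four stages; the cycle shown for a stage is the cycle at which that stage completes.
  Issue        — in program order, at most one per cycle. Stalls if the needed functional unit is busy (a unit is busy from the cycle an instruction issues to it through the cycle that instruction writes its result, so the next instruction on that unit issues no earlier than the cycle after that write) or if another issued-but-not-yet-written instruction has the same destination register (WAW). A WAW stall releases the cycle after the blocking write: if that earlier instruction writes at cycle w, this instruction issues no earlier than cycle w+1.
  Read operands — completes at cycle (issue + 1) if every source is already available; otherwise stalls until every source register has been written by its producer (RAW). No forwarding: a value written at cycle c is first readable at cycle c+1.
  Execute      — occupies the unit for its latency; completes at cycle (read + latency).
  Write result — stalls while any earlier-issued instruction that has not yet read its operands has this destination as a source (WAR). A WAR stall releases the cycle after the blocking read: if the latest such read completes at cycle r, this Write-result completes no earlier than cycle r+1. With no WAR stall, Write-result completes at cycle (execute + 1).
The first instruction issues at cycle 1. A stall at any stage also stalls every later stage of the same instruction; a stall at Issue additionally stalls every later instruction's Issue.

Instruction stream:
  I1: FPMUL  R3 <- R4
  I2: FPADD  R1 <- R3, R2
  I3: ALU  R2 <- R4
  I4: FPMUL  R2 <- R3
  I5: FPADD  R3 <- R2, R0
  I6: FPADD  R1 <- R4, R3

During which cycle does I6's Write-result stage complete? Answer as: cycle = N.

cycle = 29

t=1  issue I1 (FPMUL)
t=2  I1 read-ops | issue I2 (FPADD)
t=3  issue I3 (ALU)
t=4  I3 read-ops
t=5  I3 finished on ALU
t=7  I1 finished on FPMUL
t=8  I1→R3
t=9  I2 read-ops
t=10  I3→R2
t=11  issue I4 (FPMUL)
t=12  I2 finished on FPADD | I4 read-ops
t=13  I2→R1
t=14  issue I5 (FPADD)
t=17  I4 finished on FPMUL
t=18  I4→R2
t=19  I5 read-ops
t=22  I5 finished on FPADD
t=23  I5→R3
t=24  issue I6 (FPADD)
t=25  I6 read-ops
t=28  I6 finished on FPADD
t=29  I6→R1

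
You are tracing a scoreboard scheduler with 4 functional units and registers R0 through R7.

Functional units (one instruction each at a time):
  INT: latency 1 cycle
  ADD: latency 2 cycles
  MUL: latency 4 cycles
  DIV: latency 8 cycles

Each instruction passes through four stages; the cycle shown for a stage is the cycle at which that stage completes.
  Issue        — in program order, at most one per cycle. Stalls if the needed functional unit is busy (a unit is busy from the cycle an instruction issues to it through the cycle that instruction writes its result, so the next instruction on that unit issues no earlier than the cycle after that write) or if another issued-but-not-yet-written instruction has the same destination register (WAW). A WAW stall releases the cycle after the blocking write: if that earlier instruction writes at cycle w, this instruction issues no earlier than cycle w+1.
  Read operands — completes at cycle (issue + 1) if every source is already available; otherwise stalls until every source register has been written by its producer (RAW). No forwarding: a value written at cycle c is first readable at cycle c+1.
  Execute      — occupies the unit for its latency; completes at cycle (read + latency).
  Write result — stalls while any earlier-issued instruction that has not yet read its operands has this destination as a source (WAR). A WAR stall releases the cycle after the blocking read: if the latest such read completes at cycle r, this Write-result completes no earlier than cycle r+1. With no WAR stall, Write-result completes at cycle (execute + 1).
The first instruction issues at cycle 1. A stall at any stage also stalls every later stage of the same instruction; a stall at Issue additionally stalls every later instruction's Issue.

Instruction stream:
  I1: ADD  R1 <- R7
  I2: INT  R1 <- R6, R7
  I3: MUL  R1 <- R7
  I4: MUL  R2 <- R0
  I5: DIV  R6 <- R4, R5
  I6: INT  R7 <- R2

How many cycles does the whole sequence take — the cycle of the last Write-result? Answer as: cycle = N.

cycle = 28

t=1  I1 dispatched to ADD
t=2  I1 operands ready
t=4  I1 complete
t=5  R1←I1
t=6  I2 dispatched to INT
t=7  I2 operands ready
t=8  I2 complete
t=9  R1←I2
t=10  I3 dispatched to MUL
t=11  I3 operands ready
t=15  I3 complete
t=16  R1←I3
t=17  I4 dispatched to MUL
t=18  I4 operands ready; I5 dispatched to DIV
t=19  I5 operands ready; I6 dispatched to INT
t=22  I4 complete
t=23  R2←I4
t=24  I6 operands ready
t=25  I6 complete
t=26  R7←I6
t=27  I5 complete
t=28  R6←I5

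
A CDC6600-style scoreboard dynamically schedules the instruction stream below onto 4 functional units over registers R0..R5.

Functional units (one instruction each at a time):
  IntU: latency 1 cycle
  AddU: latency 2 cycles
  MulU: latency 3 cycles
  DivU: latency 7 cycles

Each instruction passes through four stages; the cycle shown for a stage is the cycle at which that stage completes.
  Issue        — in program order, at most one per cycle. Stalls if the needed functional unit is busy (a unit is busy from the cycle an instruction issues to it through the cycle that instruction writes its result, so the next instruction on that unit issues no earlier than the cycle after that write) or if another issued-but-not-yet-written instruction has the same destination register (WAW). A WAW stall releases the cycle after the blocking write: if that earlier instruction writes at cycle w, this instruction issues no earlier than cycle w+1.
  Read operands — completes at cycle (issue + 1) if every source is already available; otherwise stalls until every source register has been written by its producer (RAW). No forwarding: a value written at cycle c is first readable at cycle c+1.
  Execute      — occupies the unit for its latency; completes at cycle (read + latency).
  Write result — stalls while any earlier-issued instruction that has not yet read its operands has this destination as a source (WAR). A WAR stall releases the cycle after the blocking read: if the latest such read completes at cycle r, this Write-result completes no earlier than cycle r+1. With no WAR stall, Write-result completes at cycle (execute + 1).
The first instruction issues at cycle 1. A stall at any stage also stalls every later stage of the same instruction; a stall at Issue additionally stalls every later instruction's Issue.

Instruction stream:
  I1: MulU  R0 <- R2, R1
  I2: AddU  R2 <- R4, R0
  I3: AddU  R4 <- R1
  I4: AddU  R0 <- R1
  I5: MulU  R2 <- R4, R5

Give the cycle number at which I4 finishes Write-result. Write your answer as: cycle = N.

t=1  I1 issues→MulU
t=2  I1 reads, I2 issues→AddU
t=5  I1 exec-done
t=6  I1 writes R0
t=7  I2 reads
t=9  I2 exec-done
t=10  I2 writes R2
t=11  I3 issues→AddU
t=12  I3 reads
t=14  I3 exec-done
t=15  I3 writes R4
t=16  I4 issues→AddU
t=17  I4 reads, I5 issues→MulU
t=18  I5 reads
t=19  I4 exec-done
t=20  I4 writes R0
t=21  I5 exec-done
t=22  I5 writes R2

cycle = 20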